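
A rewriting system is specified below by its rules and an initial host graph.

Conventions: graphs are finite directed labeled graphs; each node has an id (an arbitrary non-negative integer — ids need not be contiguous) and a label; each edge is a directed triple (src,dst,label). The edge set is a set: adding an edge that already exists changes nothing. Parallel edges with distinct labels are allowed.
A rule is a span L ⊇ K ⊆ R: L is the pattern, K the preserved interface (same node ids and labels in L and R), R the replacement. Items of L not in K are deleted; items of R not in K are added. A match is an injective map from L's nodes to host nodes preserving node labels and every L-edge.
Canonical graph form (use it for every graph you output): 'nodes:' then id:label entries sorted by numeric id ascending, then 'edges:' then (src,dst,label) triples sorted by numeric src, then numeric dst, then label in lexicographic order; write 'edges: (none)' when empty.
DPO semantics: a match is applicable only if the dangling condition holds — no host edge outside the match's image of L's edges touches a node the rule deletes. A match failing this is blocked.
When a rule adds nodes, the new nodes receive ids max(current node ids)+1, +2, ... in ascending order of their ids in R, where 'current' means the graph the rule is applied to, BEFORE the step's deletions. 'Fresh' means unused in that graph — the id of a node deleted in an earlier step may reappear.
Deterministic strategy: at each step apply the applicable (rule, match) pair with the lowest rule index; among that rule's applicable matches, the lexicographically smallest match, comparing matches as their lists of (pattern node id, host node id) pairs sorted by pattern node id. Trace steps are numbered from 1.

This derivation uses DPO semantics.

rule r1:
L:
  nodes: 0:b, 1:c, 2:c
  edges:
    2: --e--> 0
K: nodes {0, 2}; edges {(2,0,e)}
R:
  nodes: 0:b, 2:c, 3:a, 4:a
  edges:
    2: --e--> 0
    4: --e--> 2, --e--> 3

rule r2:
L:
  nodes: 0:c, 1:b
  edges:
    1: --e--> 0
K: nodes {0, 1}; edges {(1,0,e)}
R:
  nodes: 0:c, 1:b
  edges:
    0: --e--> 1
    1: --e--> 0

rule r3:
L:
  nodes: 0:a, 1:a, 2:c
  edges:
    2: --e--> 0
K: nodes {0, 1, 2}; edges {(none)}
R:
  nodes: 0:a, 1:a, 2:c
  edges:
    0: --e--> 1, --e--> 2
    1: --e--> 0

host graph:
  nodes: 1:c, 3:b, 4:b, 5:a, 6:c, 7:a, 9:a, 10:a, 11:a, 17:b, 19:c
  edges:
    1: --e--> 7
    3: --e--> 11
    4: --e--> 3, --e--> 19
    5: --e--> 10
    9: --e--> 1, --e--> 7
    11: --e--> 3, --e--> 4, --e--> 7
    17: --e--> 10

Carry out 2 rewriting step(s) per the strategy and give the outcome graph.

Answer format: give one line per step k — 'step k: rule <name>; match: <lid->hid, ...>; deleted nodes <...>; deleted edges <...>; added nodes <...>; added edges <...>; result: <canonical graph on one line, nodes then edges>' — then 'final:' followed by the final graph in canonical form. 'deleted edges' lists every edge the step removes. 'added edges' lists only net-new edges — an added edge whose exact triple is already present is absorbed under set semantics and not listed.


step 1: rule r2; match: 0->19, 1->4; deleted nodes (none); deleted edges (none); added nodes (none); added edges (19,4,e); result: nodes: 1:c, 3:b, 4:b, 5:a, 6:c, 7:a, 9:a, 10:a, 11:a, 17:b, 19:c edges: (1,7,e); (3,11,e); (4,3,e); (4,19,e); (5,10,e); (9,1,e); (9,7,e); (11,3,e); (11,4,e); (11,7,e); (17,10,e); (19,4,e)
step 2: rule r1; match: 0->4, 1->6, 2->19; deleted nodes 6; deleted edges (none); added nodes 20, 21; added edges (21,19,e); (21,20,e); result: nodes: 1:c, 3:b, 4:b, 5:a, 7:a, 9:a, 10:a, 11:a, 17:b, 19:c, 20:a, 21:a edges: (1,7,e); (3,11,e); (4,3,e); (4,19,e); (5,10,e); (9,1,e); (9,7,e); (11,3,e); (11,4,e); (11,7,e); (17,10,e); (19,4,e); (21,19,e); (21,20,e)
final:
nodes: 1:c, 3:b, 4:b, 5:a, 7:a, 9:a, 10:a, 11:a, 17:b, 19:c, 20:a, 21:a
edges: (1,7,e); (3,11,e); (4,3,e); (4,19,e); (5,10,e); (9,1,e); (9,7,e); (11,3,e); (11,4,e); (11,7,e); (17,10,e); (19,4,e); (21,19,e); (21,20,e)


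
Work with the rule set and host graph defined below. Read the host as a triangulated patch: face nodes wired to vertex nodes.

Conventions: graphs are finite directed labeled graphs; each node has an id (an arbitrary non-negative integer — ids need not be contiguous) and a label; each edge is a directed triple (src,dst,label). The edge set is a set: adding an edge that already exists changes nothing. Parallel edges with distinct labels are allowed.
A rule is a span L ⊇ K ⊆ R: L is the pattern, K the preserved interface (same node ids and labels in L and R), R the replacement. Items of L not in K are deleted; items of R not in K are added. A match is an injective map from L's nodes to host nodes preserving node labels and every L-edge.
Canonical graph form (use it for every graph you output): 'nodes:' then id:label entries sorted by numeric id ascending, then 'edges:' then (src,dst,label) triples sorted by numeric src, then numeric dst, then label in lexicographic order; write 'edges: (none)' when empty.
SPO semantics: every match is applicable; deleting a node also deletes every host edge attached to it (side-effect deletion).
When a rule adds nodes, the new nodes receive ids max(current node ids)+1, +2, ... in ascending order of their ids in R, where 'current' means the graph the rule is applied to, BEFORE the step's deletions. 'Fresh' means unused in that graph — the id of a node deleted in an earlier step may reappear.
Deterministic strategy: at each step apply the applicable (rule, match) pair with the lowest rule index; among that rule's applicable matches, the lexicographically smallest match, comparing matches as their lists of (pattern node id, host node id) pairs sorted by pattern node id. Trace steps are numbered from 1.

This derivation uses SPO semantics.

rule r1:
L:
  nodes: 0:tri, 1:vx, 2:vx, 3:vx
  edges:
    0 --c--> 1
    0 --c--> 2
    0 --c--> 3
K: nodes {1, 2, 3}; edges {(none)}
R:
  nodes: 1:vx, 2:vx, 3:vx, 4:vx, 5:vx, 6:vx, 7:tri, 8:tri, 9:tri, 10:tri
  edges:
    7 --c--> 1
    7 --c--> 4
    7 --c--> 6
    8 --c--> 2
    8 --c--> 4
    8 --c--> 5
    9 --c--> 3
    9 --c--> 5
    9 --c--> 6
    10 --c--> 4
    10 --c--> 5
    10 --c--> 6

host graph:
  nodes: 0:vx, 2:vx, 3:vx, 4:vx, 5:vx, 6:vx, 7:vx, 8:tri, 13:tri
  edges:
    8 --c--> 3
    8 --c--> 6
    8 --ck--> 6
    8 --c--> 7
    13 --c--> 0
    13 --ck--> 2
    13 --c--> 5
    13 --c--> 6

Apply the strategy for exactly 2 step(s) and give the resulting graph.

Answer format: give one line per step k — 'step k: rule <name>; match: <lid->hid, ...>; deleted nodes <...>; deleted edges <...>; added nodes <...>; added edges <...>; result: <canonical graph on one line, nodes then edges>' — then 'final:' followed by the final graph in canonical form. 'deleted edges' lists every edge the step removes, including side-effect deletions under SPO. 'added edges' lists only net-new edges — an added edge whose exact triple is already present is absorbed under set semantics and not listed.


step 1: rule r1; match: 0->8, 1->3, 2->6, 3->7; deleted nodes 8; deleted edges (8,3,c); (8,6,c); (8,6,ck); (8,7,c); added nodes 14, 15, 16, 17, 18, 19, 20; added edges (17,3,c); (17,14,c); (17,16,c); (18,6,c); (18,14,c); (18,15,c); (19,7,c); (19,15,c); (19,16,c); (20,14,c); (20,15,c); (20,16,c); result: nodes: 0:vx, 2:vx, 3:vx, 4:vx, 5:vx, 6:vx, 7:vx, 13:tri, 14:vx, 15:vx, 16:vx, 17:tri, 18:tri, 19:tri, 20:tri edges: (13,0,c); (13,2,ck); (13,5,c); (13,6,c); (17,3,c); (17,14,c); (17,16,c); (18,6,c); (18,14,c); (18,15,c); (19,7,c); (19,15,c); (19,16,c); (20,14,c); (20,15,c); (20,16,c)
step 2: rule r1; match: 0->13, 1->0, 2->5, 3->6; deleted nodes 13; deleted edges (13,0,c); (13,2,ck); (13,5,c); (13,6,c); added nodes 21, 22, 23, 24, 25, 26, 27; added edges (24,0,c); (24,21,c); (24,23,c); (25,5,c); (25,21,c); (25,22,c); (26,6,c); (26,22,c); (26,23,c); (27,21,c); (27,22,c); (27,23,c); result: nodes: 0:vx, 2:vx, 3:vx, 4:vx, 5:vx, 6:vx, 7:vx, 14:vx, 15:vx, 16:vx, 17:tri, 18:tri, 19:tri, 20:tri, 21:vx, 22:vx, 23:vx, 24:tri, 25:tri, 26:tri, 27:tri edges: (17,3,c); (17,14,c); (17,16,c); (18,6,c); (18,14,c); (18,15,c); (19,7,c); (19,15,c); (19,16,c); (20,14,c); (20,15,c); (20,16,c); (24,0,c); (24,21,c); (24,23,c); (25,5,c); (25,21,c); (25,22,c); (26,6,c); (26,22,c); (26,23,c); (27,21,c); (27,22,c); (27,23,c)
final:
nodes: 0:vx, 2:vx, 3:vx, 4:vx, 5:vx, 6:vx, 7:vx, 14:vx, 15:vx, 16:vx, 17:tri, 18:tri, 19:tri, 20:tri, 21:vx, 22:vx, 23:vx, 24:tri, 25:tri, 26:tri, 27:tri
edges: (17,3,c); (17,14,c); (17,16,c); (18,6,c); (18,14,c); (18,15,c); (19,7,c); (19,15,c); (19,16,c); (20,14,c); (20,15,c); (20,16,c); (24,0,c); (24,21,c); (24,23,c); (25,5,c); (25,21,c); (25,22,c); (26,6,c); (26,22,c); (26,23,c); (27,21,c); (27,22,c); (27,23,c)


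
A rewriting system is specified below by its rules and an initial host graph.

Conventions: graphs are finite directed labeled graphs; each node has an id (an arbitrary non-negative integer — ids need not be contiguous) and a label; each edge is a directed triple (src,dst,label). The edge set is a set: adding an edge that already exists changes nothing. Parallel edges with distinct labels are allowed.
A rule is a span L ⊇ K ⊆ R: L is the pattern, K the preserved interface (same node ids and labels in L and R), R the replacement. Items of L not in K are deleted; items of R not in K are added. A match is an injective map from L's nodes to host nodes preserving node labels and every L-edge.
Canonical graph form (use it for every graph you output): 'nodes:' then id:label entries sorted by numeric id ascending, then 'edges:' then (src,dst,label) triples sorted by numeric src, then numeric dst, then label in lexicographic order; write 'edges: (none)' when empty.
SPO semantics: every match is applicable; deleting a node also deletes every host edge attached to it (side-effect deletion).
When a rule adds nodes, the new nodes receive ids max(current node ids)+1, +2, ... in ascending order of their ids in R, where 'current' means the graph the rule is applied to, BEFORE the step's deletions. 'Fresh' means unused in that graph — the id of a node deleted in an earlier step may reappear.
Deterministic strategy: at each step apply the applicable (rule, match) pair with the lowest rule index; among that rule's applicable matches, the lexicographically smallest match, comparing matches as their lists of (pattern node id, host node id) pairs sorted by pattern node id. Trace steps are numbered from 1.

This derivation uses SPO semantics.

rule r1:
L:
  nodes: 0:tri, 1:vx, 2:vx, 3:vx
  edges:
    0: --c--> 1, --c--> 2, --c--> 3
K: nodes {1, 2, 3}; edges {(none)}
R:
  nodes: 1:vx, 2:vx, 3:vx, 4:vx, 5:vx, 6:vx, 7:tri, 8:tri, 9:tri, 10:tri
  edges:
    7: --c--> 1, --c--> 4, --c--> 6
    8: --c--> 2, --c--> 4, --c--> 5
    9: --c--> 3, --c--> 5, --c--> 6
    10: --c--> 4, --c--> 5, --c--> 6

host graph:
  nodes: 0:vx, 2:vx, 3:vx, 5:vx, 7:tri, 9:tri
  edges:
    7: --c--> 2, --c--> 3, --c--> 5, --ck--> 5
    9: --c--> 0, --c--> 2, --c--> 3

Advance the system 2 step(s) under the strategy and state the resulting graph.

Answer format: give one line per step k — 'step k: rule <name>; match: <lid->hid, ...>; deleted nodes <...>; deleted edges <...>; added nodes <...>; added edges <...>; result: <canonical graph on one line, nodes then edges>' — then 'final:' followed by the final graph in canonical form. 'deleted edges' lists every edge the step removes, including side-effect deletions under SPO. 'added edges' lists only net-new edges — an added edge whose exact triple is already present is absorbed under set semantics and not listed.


step 1: rule r1; match: 0->7, 1->2, 2->3, 3->5; deleted nodes 7; deleted edges (7,2,c); (7,3,c); (7,5,c); (7,5,ck); added nodes 10, 11, 12, 13, 14, 15, 16; added edges (13,2,c); (13,10,c); (13,12,c); (14,3,c); (14,10,c); (14,11,c); (15,5,c); (15,11,c); (15,12,c); (16,10,c); (16,11,c); (16,12,c); result: nodes: 0:vx, 2:vx, 3:vx, 5:vx, 9:tri, 10:vx, 11:vx, 12:vx, 13:tri, 14:tri, 15:tri, 16:tri edges: (9,0,c); (9,2,c); (9,3,c); (13,2,c); (13,10,c); (13,12,c); (14,3,c); (14,10,c); (14,11,c); (15,5,c); (15,11,c); (15,12,c); (16,10,c); (16,11,c); (16,12,c)
step 2: rule r1; match: 0->9, 1->0, 2->2, 3->3; deleted nodes 9; deleted edges (9,0,c); (9,2,c); (9,3,c); added nodes 17, 18, 19, 20, 21, 22, 23; added edges (20,0,c); (20,17,c); (20,19,c); (21,2,c); (21,17,c); (21,18,c); (22,3,c); (22,18,c); (22,19,c); (23,17,c); (23,18,c); (23,19,c); result: nodes: 0:vx, 2:vx, 3:vx, 5:vx, 10:vx, 11:vx, 12:vx, 13:tri, 14:tri, 15:tri, 16:tri, 17:vx, 18:vx, 19:vx, 20:tri, 21:tri, 22:tri, 23:tri edges: (13,2,c); (13,10,c); (13,12,c); (14,3,c); (14,10,c); (14,11,c); (15,5,c); (15,11,c); (15,12,c); (16,10,c); (16,11,c); (16,12,c); (20,0,c); (20,17,c); (20,19,c); (21,2,c); (21,17,c); (21,18,c); (22,3,c); (22,18,c); (22,19,c); (23,17,c); (23,18,c); (23,19,c)
final:
nodes: 0:vx, 2:vx, 3:vx, 5:vx, 10:vx, 11:vx, 12:vx, 13:tri, 14:tri, 15:tri, 16:tri, 17:vx, 18:vx, 19:vx, 20:tri, 21:tri, 22:tri, 23:tri
edges: (13,2,c); (13,10,c); (13,12,c); (14,3,c); (14,10,c); (14,11,c); (15,5,c); (15,11,c); (15,12,c); (16,10,c); (16,11,c); (16,12,c); (20,0,c); (20,17,c); (20,19,c); (21,2,c); (21,17,c); (21,18,c); (22,3,c); (22,18,c); (22,19,c); (23,17,c); (23,18,c); (23,19,c)


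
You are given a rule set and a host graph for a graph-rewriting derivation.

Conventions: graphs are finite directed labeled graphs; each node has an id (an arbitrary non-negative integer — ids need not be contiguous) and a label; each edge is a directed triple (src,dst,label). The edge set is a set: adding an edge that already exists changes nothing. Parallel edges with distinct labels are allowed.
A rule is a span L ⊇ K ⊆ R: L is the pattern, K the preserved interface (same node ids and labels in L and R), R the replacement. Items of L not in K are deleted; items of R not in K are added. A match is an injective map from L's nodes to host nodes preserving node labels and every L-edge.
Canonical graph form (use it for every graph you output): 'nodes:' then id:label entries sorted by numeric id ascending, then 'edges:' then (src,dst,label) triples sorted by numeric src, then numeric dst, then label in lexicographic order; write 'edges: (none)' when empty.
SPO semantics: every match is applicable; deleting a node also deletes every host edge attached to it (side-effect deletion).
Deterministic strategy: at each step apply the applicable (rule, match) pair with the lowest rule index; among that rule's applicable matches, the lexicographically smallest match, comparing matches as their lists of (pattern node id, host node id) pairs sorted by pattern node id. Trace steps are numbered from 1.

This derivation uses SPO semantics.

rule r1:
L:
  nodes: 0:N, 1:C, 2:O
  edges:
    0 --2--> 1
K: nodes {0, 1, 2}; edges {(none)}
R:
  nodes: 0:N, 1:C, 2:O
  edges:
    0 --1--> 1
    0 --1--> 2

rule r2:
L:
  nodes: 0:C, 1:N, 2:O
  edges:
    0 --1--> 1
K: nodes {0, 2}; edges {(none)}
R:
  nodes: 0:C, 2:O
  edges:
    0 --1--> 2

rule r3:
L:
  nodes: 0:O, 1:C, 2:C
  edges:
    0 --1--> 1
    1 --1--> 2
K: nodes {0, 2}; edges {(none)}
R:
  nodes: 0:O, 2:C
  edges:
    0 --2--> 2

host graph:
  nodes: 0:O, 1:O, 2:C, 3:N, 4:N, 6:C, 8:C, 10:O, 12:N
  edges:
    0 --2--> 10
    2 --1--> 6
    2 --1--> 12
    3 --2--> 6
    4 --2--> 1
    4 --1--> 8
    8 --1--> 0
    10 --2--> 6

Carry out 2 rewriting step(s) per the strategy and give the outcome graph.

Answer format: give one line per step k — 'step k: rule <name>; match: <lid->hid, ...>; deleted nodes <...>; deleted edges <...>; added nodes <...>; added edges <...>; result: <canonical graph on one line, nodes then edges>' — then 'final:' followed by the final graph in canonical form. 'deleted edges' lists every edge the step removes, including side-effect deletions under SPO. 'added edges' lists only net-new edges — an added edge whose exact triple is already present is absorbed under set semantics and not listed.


step 1: rule r1; match: 0->3, 1->6, 2->0; deleted nodes (none); deleted edges (3,6,2); added nodes (none); added edges (3,0,1); (3,6,1); result: nodes: 0:O, 1:O, 2:C, 3:N, 4:N, 6:C, 8:C, 10:O, 12:N edges: (0,10,2); (2,6,1); (2,12,1); (3,0,1); (3,6,1); (4,1,2); (4,8,1); (8,0,1); (10,6,2)
step 2: rule r2; match: 0->2, 1->12, 2->0; deleted nodes 12; deleted edges (2,12,1); added nodes (none); added edges (2,0,1); result: nodes: 0:O, 1:O, 2:C, 3:N, 4:N, 6:C, 8:C, 10:O edges: (0,10,2); (2,0,1); (2,6,1); (3,0,1); (3,6,1); (4,1,2); (4,8,1); (8,0,1); (10,6,2)
final:
nodes: 0:O, 1:O, 2:C, 3:N, 4:N, 6:C, 8:C, 10:O
edges: (0,10,2); (2,0,1); (2,6,1); (3,0,1); (3,6,1); (4,1,2); (4,8,1); (8,0,1); (10,6,2)


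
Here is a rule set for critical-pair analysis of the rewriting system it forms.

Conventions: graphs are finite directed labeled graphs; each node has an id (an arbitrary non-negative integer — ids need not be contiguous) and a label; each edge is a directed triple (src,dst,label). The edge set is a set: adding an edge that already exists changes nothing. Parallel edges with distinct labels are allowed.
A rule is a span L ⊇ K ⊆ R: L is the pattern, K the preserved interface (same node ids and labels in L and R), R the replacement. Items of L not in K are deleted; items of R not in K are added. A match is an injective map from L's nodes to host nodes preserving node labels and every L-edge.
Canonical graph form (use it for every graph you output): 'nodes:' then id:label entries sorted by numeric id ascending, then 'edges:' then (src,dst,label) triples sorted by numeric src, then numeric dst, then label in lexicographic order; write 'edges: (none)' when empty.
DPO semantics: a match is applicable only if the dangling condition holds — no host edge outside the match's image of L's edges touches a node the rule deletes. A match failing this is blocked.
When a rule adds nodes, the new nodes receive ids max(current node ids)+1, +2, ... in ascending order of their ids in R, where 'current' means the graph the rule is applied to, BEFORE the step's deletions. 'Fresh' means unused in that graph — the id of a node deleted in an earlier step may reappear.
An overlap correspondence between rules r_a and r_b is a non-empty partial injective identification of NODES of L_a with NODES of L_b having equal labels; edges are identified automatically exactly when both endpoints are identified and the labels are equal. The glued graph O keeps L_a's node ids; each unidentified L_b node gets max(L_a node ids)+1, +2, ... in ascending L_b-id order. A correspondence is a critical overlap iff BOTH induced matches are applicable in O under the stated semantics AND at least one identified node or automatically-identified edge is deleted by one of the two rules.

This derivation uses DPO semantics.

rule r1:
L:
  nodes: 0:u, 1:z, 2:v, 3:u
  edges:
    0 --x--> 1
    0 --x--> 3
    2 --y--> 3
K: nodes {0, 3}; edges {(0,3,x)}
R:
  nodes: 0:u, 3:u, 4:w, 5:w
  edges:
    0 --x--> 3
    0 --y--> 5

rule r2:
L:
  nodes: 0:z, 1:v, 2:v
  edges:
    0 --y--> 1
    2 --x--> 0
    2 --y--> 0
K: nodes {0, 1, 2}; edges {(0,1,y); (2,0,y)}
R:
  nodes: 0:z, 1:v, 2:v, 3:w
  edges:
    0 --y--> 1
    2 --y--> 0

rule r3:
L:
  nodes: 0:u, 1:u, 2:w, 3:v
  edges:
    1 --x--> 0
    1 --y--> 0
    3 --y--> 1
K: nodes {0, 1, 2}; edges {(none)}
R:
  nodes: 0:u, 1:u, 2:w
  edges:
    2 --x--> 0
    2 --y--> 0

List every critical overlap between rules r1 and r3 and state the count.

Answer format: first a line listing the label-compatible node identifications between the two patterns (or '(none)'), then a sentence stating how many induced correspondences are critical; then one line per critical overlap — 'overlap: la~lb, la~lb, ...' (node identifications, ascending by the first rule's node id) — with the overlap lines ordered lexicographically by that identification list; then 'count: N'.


label-compatible node identifications between L(r1) and L(r3): 0~0, 0~1, 2~3, 3~0, 3~1
3 of the induced correspondences are critical overlaps of r1 and r3.
overlap: 0~0, 2~3, 3~1
overlap: 0~1, 3~0
overlap: 2~3, 3~1
count: 3


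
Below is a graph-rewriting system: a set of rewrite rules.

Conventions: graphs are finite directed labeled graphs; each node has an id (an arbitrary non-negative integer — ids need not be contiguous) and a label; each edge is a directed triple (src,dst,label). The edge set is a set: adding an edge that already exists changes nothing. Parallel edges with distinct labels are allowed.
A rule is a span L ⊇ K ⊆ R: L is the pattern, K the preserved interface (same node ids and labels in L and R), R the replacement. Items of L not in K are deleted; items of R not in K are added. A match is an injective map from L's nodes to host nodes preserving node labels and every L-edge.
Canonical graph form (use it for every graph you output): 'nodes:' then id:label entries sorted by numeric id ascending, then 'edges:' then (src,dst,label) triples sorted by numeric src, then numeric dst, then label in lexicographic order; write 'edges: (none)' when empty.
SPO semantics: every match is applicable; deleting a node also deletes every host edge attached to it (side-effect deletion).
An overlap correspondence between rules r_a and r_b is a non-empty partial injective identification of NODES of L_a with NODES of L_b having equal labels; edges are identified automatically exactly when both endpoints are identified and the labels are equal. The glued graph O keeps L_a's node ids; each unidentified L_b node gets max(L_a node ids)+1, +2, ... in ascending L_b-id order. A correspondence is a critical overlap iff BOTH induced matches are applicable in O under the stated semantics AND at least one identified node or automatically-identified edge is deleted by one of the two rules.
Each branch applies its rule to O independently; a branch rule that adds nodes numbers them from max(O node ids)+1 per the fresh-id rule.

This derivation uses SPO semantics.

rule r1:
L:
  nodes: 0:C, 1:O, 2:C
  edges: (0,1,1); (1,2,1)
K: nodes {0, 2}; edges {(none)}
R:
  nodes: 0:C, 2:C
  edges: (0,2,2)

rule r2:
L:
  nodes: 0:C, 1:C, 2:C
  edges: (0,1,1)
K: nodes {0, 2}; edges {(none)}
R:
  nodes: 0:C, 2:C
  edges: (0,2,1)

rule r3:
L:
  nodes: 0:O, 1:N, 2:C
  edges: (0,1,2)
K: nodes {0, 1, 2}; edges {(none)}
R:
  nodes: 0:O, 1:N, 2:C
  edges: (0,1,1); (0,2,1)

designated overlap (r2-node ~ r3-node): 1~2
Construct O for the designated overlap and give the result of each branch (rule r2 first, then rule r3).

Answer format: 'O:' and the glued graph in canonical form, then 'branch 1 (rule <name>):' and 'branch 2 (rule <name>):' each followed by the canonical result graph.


O:
nodes: 0:C, 1:C, 2:C, 3:O, 4:N
edges: (0,1,1); (3,4,2)
branch 1 (rule r2):
nodes: 0:C, 2:C, 3:O, 4:N
edges: (0,2,1); (3,4,2)
branch 2 (rule r3):
nodes: 0:C, 1:C, 2:C, 3:O, 4:N
edges: (0,1,1); (3,1,1); (3,4,1)


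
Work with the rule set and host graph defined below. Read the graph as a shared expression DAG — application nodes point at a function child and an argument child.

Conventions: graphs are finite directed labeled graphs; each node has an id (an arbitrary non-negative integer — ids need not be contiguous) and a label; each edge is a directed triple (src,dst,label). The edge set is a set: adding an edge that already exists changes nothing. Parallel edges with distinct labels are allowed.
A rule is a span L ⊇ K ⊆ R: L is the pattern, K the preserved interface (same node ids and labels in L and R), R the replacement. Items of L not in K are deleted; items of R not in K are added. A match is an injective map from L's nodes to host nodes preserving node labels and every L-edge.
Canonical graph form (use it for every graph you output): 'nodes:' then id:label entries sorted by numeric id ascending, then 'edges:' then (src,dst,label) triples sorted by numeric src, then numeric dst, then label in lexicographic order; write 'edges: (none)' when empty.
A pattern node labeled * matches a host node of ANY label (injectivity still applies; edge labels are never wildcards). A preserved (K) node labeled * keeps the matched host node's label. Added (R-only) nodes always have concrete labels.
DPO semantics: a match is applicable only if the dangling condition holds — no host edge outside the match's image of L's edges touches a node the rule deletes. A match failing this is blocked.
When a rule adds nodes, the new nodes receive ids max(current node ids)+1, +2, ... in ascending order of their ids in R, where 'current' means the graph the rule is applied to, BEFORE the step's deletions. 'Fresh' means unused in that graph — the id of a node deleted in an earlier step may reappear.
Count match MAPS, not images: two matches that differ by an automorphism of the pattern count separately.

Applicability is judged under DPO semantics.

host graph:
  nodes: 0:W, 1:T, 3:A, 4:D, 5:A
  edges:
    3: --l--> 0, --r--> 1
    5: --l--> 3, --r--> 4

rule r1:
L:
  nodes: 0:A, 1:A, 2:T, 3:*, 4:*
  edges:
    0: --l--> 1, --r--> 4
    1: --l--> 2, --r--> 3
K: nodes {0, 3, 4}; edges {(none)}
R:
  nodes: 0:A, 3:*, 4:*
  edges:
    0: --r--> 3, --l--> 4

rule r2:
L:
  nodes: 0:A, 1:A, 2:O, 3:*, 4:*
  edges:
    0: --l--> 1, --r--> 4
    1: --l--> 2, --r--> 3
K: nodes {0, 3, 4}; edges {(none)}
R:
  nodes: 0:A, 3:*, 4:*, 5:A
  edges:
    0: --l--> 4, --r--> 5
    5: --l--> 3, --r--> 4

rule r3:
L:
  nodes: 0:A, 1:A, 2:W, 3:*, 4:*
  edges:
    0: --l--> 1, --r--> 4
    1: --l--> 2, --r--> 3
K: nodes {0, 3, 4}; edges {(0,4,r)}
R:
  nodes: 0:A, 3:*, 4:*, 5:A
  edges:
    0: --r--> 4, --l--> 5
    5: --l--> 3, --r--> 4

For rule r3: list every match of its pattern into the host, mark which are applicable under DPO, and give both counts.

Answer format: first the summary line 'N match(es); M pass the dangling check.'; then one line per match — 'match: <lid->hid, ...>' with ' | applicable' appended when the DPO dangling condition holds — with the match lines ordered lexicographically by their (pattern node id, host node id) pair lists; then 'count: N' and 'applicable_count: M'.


1 match(es); 1 pass the dangling check.
match: 0->5, 1->3, 2->0, 3->1, 4->4 | applicable
count: 1
applicable_count: 1


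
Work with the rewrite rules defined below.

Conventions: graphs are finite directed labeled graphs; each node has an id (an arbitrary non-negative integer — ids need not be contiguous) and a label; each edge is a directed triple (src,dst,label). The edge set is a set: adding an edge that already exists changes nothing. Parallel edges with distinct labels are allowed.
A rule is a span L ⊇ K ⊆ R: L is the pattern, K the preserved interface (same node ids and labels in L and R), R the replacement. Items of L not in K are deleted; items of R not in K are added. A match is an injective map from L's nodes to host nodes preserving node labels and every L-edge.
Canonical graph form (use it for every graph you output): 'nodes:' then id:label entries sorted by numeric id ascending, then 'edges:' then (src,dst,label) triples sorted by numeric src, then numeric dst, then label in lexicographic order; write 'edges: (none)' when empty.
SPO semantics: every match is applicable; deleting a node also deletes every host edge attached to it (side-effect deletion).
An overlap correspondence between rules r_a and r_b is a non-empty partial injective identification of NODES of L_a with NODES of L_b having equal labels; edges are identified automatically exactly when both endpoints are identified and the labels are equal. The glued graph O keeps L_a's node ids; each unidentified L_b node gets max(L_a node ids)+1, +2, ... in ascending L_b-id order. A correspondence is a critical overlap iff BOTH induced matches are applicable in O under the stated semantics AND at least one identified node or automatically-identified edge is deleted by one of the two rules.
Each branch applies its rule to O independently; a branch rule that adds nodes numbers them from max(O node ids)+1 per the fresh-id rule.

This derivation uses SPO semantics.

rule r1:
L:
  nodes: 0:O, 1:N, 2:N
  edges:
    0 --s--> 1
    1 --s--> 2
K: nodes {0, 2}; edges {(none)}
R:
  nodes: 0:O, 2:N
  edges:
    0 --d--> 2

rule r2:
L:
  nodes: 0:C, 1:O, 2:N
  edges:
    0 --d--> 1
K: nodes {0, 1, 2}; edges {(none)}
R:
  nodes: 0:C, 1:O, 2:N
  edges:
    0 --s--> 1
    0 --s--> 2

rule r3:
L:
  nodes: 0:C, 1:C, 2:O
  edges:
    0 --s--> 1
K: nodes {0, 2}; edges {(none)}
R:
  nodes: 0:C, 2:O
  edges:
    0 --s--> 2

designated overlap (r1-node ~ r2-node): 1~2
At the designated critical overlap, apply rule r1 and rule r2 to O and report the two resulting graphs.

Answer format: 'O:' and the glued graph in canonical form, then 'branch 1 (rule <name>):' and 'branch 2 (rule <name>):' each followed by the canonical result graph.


O:
nodes: 0:O, 1:N, 2:N, 3:C, 4:O
edges: (0,1,s); (1,2,s); (3,4,d)
branch 1 (rule r1):
nodes: 0:O, 2:N, 3:C, 4:O
edges: (0,2,d); (3,4,d)
branch 2 (rule r2):
nodes: 0:O, 1:N, 2:N, 3:C, 4:O
edges: (0,1,s); (1,2,s); (3,1,s); (3,4,s)


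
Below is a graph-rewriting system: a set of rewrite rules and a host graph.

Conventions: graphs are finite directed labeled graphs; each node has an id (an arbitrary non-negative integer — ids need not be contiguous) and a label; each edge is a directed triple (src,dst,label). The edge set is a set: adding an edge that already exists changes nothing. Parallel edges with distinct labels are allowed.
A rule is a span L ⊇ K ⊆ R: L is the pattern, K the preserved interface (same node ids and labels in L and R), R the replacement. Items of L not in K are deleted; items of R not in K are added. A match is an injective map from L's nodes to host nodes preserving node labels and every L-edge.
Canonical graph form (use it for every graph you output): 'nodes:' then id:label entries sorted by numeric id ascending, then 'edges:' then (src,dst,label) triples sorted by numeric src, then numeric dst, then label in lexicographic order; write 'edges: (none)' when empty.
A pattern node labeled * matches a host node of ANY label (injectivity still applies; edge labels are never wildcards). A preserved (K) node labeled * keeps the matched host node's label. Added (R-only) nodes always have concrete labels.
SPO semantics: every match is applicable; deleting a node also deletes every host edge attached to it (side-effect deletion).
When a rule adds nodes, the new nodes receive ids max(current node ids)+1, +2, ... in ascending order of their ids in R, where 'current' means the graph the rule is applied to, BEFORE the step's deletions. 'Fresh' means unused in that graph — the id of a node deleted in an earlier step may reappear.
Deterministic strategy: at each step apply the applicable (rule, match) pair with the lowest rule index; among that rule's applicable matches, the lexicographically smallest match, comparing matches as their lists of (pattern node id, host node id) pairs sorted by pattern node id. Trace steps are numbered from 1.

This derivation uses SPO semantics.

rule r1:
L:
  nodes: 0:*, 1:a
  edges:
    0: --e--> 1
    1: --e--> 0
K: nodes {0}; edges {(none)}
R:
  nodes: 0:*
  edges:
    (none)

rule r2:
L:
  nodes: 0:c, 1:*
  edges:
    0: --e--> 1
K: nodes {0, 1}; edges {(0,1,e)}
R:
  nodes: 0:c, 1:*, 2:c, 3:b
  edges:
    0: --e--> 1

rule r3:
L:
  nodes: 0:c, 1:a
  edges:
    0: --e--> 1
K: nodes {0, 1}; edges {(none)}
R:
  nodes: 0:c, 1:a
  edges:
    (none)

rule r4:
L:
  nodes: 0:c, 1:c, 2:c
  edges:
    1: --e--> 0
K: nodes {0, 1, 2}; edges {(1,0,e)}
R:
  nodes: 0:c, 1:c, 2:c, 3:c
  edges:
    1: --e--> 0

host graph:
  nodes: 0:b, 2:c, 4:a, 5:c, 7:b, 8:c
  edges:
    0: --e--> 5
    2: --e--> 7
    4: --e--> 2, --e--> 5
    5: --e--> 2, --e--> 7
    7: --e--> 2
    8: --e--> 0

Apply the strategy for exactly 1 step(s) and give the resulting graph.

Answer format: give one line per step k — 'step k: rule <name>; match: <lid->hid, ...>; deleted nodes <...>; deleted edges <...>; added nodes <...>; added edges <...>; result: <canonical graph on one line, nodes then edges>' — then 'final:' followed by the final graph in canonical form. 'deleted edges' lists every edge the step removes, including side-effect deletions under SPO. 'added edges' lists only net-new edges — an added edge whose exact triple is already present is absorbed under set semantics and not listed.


step 1: rule r2; match: 0->2, 1->7; deleted nodes (none); deleted edges (none); added nodes 9, 10; added edges (none); result: nodes: 0:b, 2:c, 4:a, 5:c, 7:b, 8:c, 9:c, 10:b edges: (0,5,e); (2,7,e); (4,2,e); (4,5,e); (5,2,e); (5,7,e); (7,2,e); (8,0,e)
final:
nodes: 0:b, 2:c, 4:a, 5:c, 7:b, 8:c, 9:c, 10:b
edges: (0,5,e); (2,7,e); (4,2,e); (4,5,e); (5,2,e); (5,7,e); (7,2,e); (8,0,e)


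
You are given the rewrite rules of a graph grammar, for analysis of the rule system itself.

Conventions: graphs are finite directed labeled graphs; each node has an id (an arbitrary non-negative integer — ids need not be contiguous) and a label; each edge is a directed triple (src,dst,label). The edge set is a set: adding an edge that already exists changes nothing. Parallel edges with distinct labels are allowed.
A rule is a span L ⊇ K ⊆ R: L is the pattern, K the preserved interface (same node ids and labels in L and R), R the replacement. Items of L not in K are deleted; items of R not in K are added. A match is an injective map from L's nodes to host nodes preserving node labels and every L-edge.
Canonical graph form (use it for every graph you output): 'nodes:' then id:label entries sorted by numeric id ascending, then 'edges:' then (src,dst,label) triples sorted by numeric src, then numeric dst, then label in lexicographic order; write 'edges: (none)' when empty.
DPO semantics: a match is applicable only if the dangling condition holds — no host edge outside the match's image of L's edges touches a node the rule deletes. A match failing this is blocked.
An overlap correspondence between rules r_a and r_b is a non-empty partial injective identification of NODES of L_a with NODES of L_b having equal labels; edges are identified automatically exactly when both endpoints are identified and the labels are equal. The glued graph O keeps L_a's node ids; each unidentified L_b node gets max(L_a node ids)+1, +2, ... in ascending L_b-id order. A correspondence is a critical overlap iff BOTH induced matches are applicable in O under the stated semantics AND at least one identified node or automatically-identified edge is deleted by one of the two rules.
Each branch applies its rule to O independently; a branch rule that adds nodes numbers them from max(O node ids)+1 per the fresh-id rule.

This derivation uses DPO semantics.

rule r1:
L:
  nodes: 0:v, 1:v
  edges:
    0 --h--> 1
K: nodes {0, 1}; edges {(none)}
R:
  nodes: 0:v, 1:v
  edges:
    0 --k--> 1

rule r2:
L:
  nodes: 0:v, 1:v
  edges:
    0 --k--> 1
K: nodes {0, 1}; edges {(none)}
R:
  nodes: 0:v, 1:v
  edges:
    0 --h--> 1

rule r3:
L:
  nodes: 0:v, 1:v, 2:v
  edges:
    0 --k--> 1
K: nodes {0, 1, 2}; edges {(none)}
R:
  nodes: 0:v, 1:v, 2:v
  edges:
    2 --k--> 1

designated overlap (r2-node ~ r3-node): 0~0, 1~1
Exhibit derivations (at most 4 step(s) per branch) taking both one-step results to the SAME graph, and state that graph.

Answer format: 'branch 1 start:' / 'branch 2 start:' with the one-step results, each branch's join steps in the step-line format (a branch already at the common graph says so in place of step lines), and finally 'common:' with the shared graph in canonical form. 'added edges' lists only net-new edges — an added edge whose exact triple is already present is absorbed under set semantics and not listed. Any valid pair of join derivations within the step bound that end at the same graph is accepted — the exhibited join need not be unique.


branch 1 start:
nodes: 0:v, 1:v, 2:v
edges: (0,1,h)
branch 2 start:
nodes: 0:v, 1:v, 2:v
edges: (2,1,k)
branch 1 step 1: rule r1; match: 0->0, 1->1; deleted nodes (none); deleted edges (0,1,h); added nodes (none); added edges (0,1,k); result: nodes: 0:v, 1:v, 2:v edges: (0,1,k)
branch 2 step 1: rule r3; match: 0->2, 1->1, 2->0; deleted nodes (none); deleted edges (2,1,k); added nodes (none); added edges (0,1,k); result: nodes: 0:v, 1:v, 2:v edges: (0,1,k)
common:
nodes: 0:v, 1:v, 2:v
edges: (0,1,k)


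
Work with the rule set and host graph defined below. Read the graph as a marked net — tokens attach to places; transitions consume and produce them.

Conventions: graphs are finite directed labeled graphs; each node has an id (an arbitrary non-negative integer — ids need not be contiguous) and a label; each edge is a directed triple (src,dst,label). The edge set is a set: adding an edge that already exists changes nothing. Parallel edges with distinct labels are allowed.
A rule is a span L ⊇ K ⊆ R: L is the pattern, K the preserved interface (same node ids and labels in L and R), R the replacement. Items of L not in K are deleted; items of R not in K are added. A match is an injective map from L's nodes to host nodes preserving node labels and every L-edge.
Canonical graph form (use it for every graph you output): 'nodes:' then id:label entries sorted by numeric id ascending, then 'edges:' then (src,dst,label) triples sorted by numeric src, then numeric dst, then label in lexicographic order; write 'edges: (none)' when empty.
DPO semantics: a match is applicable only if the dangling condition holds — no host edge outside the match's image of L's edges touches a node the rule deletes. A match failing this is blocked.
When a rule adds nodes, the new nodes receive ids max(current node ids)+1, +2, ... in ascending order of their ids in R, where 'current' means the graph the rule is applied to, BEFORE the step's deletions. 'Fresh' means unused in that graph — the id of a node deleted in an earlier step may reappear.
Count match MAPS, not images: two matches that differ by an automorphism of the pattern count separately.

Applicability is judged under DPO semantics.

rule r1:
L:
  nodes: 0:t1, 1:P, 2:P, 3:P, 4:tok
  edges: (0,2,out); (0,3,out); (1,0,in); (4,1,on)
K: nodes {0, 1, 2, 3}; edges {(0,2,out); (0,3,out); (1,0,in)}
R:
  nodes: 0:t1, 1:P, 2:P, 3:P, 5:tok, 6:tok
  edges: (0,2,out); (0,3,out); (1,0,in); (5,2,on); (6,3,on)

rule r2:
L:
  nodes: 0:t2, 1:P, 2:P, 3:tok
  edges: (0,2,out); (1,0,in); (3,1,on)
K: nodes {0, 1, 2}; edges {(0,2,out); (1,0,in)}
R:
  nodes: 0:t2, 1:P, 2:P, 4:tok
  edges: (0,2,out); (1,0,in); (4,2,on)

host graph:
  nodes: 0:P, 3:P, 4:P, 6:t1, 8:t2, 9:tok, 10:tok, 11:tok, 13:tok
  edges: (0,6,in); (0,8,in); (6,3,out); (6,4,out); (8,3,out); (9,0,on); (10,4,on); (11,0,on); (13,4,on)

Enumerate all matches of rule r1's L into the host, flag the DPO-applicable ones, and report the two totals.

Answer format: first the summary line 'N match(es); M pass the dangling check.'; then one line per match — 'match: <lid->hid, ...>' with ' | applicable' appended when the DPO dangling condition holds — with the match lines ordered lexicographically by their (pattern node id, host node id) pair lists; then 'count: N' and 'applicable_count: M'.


4 match(es); 4 pass the dangling check.
match: 0->6, 1->0, 2->3, 3->4, 4->9 | applicable
match: 0->6, 1->0, 2->3, 3->4, 4->11 | applicable
match: 0->6, 1->0, 2->4, 3->3, 4->9 | applicable
match: 0->6, 1->0, 2->4, 3->3, 4->11 | applicable
count: 4
applicable_count: 4


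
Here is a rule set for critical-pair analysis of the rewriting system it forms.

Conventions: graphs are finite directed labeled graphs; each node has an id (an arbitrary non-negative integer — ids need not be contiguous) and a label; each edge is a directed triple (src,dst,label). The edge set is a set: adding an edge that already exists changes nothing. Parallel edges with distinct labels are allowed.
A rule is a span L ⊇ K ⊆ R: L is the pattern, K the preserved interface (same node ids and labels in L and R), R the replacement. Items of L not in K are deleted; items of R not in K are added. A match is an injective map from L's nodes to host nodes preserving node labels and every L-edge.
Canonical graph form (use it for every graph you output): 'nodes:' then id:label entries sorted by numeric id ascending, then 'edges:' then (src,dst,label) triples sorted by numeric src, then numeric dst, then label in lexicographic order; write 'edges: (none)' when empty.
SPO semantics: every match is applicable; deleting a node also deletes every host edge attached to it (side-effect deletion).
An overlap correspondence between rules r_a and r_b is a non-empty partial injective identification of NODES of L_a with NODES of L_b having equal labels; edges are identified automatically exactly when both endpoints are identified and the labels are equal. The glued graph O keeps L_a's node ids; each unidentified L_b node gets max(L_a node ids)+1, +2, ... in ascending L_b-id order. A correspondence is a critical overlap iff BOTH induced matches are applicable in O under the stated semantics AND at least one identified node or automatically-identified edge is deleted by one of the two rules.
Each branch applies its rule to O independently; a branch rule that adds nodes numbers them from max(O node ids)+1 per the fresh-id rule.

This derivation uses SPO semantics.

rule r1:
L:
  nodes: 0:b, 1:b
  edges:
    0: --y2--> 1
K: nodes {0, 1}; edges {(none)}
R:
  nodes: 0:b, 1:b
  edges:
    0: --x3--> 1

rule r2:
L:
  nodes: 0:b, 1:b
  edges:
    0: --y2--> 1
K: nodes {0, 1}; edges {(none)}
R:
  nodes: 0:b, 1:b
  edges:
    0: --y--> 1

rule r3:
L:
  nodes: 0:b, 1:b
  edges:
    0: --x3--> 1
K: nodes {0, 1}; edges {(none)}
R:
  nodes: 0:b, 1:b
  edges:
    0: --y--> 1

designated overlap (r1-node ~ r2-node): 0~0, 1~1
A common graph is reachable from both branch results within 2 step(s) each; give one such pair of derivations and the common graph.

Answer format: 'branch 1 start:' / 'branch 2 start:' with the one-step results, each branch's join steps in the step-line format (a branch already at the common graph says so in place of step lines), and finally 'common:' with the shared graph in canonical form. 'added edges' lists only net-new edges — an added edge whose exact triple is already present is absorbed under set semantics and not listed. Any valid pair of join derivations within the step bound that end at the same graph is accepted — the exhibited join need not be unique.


branch 1 start:
nodes: 0:b, 1:b
edges: (0,1,x3)
branch 2 start:
nodes: 0:b, 1:b
edges: (0,1,y)
branch 1 step 1: rule r3; match: 0->0, 1->1; deleted nodes (none); deleted edges (0,1,x3); added nodes (none); added edges (0,1,y); result: nodes: 0:b, 1:b edges: (0,1,y)
branch 2: already at the common graph (0 steps)
common:
nodes: 0:b, 1:b
edges: (0,1,y)
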